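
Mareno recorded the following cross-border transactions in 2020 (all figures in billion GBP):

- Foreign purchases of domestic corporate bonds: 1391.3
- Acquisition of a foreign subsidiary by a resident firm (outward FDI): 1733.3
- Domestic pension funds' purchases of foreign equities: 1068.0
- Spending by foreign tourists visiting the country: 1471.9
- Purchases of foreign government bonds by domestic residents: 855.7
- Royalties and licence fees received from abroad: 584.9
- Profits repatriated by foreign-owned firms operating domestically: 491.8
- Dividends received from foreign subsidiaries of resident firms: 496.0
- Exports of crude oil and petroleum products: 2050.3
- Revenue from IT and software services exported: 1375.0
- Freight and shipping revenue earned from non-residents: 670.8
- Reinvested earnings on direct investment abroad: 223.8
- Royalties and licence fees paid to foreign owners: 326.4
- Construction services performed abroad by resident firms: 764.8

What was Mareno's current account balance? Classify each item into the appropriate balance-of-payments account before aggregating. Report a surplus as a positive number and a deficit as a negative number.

6819.3

Goods: 2050.3
Services: 1471.9 + 764.8 - 326.4 + 670.8 + 1375.0 + 584.9 = 4541.0
Primary income: 496.0 + 223.8 - 491.8 = 228.0
Current account = 2050.3 + 4541.0 + 228.0 = 6819.3
(Excluded from the current account — financial account: foreign purchases of domestic corporate bonds 1391.3, acquisition of a foreign subsidiary by a resident firm (outward FDI) 1733.3, domestic pension funds' purchases of foreign equities 1068.0, purchases of foreign government bonds by domestic residents 855.7.)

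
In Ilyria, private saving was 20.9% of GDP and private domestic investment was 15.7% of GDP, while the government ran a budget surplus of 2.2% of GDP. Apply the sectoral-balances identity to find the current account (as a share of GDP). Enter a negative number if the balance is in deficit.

7.4

By the sectoral-balances identity, CA = (S_private - I) + (T - G).
Private balance = 20.9 - 15.7 = 5.2
Government balance (T - G) = 2.2
CA = 5.2 + 2.2 = 7.4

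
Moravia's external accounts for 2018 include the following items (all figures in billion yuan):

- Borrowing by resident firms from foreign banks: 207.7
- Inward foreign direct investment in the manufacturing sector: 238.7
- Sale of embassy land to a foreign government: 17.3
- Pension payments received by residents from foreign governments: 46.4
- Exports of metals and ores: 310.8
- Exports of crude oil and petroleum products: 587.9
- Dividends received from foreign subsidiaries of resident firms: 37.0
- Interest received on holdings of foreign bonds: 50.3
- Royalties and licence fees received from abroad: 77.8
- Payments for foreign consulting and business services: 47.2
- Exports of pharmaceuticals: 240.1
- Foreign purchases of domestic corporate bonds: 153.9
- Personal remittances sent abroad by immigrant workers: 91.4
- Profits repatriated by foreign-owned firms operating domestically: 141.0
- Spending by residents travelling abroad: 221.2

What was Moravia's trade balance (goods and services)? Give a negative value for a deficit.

948.2

Goods: 587.9 + 240.1 + 310.8 = 1138.8
Services: -47.2 - 221.2 + 77.8 = -190.6
Trade balance = 1138.8 + (-190.6) = 948.2
(Excluded from the trade balance — financial account: borrowing by resident firms from foreign banks 207.7, inward foreign direct investment in the manufacturing sector 238.7, foreign purchases of domestic corporate bonds 153.9; capital account: sale of embassy land to a foreign government 17.3; secondary income: pension payments received by residents from foreign governments 46.4, personal remittances sent abroad by immigrant workers 91.4; primary income: dividends received from foreign subsidiaries of resident firms 37.0, interest received on holdings of foreign bonds 50.3, profits repatriated by foreign-owned firms operating domestically 141.0.)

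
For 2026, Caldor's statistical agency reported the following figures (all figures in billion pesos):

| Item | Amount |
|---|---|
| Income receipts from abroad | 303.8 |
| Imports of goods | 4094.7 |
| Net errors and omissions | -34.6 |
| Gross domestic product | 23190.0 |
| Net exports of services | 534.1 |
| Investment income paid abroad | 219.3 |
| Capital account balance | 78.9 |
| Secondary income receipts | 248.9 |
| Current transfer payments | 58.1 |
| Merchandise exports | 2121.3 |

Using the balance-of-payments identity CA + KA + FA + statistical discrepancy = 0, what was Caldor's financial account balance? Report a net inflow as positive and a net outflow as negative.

Goods balance = 2121.3 - 4094.7 = -1973.4
Services balance = 534.1
Trade balance (goods + services) = -1973.4 + 534.1 = -1439.3
Net primary income = 303.8 - 219.3 = 84.5
Net secondary income = 248.9 - 58.1 = 190.8
Current account = -1439.3 + 84.5 + 190.8 = -1164.0
Financial account = -(-1164.0 + 78.9 + (-34.6)) = 1119.7

1119.7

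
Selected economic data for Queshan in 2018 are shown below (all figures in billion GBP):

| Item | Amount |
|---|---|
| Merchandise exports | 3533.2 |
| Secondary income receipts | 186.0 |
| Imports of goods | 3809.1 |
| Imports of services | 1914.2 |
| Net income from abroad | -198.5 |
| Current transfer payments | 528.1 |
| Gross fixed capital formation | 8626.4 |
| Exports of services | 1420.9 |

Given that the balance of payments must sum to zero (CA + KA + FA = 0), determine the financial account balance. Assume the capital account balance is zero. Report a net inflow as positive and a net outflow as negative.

Goods balance = 3533.2 - 3809.1 = -275.9
Services balance = 1420.9 - 1914.2 = -493.3
Trade balance (goods + services) = -275.9 + (-493.3) = -769.2
Net primary income = -198.5
Net secondary income = 186.0 - 528.1 = -342.1
Current account = -769.2 + (-198.5) + (-342.1) = -1309.8
Financial account = -(-1309.8) = 1309.8

1309.8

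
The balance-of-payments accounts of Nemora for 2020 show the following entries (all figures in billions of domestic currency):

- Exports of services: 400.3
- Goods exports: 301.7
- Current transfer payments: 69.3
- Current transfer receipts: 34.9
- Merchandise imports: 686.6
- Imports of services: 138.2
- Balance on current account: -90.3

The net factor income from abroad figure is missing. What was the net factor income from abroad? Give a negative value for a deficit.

Current account = goods balance + services balance + net primary income + net secondary income
Sum of the known components = -157.2
Net factor income from abroad = CA - (known components) = -90.3 - (-157.2) = 66.9

66.9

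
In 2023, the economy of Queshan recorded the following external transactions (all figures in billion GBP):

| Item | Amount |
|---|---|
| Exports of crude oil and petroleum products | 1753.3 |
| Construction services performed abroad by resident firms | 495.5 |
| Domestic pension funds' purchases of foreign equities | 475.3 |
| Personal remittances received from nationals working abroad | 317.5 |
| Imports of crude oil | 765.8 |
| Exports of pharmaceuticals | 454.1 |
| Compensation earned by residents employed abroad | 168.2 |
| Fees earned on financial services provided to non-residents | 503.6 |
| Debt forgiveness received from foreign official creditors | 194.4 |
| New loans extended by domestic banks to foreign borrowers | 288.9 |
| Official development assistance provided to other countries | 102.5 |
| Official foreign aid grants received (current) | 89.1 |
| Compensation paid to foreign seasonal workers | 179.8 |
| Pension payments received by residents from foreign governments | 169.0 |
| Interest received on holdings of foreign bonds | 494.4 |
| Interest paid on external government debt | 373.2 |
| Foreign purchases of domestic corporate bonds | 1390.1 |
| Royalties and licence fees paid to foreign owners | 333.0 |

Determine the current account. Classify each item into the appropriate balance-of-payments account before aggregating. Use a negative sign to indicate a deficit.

2690.4

Goods: -765.8 + 454.1 + 1753.3 = 1441.6
Services: 495.5 + 503.6 - 333.0 = 666.1
Primary income: 494.4 + 168.2 - 373.2 - 179.8 = 109.6
Secondary income: 317.5 + 169.0 - 102.5 + 89.1 = 473.1
Current account = 1441.6 + 666.1 + 109.6 + 473.1 = 2690.4
(Excluded from the current account — financial account: domestic pension funds' purchases of foreign equities 475.3, new loans extended by domestic banks to foreign borrowers 288.9, foreign purchases of domestic corporate bonds 1390.1; capital account: debt forgiveness received from foreign official creditors 194.4.)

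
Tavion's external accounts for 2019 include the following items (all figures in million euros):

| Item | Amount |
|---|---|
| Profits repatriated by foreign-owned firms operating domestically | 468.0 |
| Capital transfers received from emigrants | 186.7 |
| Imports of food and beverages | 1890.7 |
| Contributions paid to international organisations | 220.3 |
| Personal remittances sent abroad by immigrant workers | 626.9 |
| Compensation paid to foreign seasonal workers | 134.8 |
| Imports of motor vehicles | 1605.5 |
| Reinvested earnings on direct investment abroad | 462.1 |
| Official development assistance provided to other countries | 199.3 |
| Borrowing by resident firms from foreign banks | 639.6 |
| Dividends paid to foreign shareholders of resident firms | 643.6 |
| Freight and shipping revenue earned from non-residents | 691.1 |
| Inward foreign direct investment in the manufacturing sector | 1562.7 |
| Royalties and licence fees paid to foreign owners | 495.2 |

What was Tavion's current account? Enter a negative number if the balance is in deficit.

Goods: -1890.7 - 1605.5 = -3496.2
Services: -495.2 + 691.1 = 195.9
Primary income: -134.8 - 643.6 - 468.0 + 462.1 = -784.3
Secondary income: -626.9 - 220.3 - 199.3 = -1046.5
Current account = (-3496.2) + 195.9 + (-784.3) + (-1046.5) = -5131.1
(Excluded from the current account — capital account: capital transfers received from emigrants 186.7; financial account: borrowing by resident firms from foreign banks 639.6, inward foreign direct investment in the manufacturing sector 1562.7.)

-5131.1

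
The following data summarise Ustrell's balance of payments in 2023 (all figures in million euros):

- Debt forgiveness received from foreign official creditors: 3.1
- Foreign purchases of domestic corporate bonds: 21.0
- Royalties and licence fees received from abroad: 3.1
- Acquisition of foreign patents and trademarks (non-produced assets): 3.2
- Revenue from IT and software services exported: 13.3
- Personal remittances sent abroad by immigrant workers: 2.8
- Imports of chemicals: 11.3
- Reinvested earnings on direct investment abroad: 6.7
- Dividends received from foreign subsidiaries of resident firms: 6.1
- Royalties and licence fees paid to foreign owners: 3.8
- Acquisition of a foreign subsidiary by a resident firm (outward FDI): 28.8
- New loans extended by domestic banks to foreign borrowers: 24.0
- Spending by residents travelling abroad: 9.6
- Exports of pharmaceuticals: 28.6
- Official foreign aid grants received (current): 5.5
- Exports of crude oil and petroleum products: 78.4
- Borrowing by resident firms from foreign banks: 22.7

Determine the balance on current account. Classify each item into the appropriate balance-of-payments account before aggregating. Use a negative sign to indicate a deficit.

Goods: 28.6 + 78.4 - 11.3 = 95.7
Services: 13.3 - 3.8 - 9.6 + 3.1 = 3.0
Primary income: 6.7 + 6.1 = 12.8
Secondary income: -2.8 + 5.5 = 2.7
Current account = 95.7 + 3.0 + 12.8 + 2.7 = 114.2
(Excluded from the current account — capital account: debt forgiveness received from foreign official creditors 3.1, acquisition of foreign patents and trademarks (non-produced assets) 3.2; financial account: foreign purchases of domestic corporate bonds 21.0, acquisition of a foreign subsidiary by a resident firm (outward FDI) 28.8, new loans extended by domestic banks to foreign borrowers 24.0, borrowing by resident firms from foreign banks 22.7.)

114.2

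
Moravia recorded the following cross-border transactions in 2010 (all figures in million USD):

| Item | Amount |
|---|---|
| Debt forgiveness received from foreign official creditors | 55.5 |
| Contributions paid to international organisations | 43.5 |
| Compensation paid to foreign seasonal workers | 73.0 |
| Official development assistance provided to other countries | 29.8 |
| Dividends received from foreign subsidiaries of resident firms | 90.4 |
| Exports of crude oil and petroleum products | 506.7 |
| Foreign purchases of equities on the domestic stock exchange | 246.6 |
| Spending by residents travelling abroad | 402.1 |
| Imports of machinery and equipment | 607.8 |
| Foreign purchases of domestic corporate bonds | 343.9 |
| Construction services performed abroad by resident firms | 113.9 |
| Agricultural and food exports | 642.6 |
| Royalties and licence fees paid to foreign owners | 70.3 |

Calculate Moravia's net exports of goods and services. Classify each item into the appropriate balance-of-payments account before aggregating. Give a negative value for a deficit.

183.0

Goods: 642.6 - 607.8 + 506.7 = 541.5
Services: -70.3 - 402.1 + 113.9 = -358.5
Trade balance = 541.5 + (-358.5) = 183.0
(Excluded from the trade balance — capital account: debt forgiveness received from foreign official creditors 55.5; secondary income: contributions paid to international organisations 43.5, official development assistance provided to other countries 29.8; primary income: compensation paid to foreign seasonal workers 73.0, dividends received from foreign subsidiaries of resident firms 90.4; financial account: foreign purchases of equities on the domestic stock exchange 246.6, foreign purchases of domestic corporate bonds 343.9.)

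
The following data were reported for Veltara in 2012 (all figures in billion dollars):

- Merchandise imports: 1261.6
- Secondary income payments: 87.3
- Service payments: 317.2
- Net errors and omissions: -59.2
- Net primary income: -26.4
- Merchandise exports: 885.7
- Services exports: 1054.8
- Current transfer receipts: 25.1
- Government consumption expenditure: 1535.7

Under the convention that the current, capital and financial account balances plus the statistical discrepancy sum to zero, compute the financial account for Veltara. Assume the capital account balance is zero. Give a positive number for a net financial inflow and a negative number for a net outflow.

-213.9

Goods balance = 885.7 - 1261.6 = -375.9
Services balance = 1054.8 - 317.2 = 737.6
Trade balance (goods + services) = -375.9 + 737.6 = 361.7
Net primary income = -26.4
Net secondary income = 25.1 - 87.3 = -62.2
Current account = 361.7 + (-26.4) + (-62.2) = 273.1
Financial account = -(273.1 + (-59.2)) = -213.9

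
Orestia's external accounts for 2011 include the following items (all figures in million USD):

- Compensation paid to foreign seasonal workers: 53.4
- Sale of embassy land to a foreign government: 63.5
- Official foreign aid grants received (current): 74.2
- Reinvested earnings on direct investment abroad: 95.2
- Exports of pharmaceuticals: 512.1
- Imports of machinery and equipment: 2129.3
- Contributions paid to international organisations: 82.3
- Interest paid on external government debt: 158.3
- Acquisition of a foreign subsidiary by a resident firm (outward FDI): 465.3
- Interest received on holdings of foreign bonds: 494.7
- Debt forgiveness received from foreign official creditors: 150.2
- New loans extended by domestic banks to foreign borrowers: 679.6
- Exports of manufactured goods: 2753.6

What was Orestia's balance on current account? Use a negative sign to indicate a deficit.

1506.5

Goods: -2129.3 + 512.1 + 2753.6 = 1136.4
Primary income: 494.7 + 95.2 - 158.3 - 53.4 = 378.2
Secondary income: -82.3 + 74.2 = -8.1
Current account = 1136.4 + 378.2 + (-8.1) = 1506.5
(Excluded from the current account — capital account: sale of embassy land to a foreign government 63.5, debt forgiveness received from foreign official creditors 150.2; financial account: acquisition of a foreign subsidiary by a resident firm (outward FDI) 465.3, new loans extended by domestic banks to foreign borrowers 679.6.)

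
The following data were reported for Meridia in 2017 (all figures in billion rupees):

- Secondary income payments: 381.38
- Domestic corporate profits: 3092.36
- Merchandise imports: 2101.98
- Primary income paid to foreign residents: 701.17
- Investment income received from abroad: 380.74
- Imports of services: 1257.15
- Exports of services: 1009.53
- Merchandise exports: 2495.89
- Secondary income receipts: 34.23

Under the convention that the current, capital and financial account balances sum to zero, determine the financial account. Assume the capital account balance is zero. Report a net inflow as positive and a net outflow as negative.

521.29

Goods balance = 2495.89 - 2101.98 = 393.91
Services balance = 1009.53 - 1257.15 = -247.62
Trade balance (goods + services) = 393.91 + (-247.62) = 146.29
Net primary income = 380.74 - 701.17 = -320.43
Net secondary income = 34.23 - 381.38 = -347.15
Current account = 146.29 + (-320.43) + (-347.15) = -521.29
Financial account = -(-521.29) = 521.29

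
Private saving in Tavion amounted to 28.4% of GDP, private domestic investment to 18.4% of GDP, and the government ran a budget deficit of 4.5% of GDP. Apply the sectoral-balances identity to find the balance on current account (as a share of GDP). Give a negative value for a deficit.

5.5

By the sectoral-balances identity, CA = (S_private - I) + (T - G).
Private balance = 28.4 - 18.4 = 10.0
Government balance (T - G) = -4.5
CA = 10.0 + (-4.5) = 5.5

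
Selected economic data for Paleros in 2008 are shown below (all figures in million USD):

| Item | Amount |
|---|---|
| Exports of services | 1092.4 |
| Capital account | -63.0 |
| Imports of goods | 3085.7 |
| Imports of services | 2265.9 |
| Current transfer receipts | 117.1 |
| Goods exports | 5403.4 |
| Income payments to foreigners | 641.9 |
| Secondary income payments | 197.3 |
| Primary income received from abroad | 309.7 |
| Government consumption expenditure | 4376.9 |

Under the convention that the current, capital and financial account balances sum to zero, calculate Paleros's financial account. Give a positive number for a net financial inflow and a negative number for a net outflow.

Goods balance = 5403.4 - 3085.7 = 2317.7
Services balance = 1092.4 - 2265.9 = -1173.5
Trade balance (goods + services) = 2317.7 + (-1173.5) = 1144.2
Net primary income = 309.7 - 641.9 = -332.2
Net secondary income = 117.1 - 197.3 = -80.2
Current account = 1144.2 + (-332.2) + (-80.2) = 731.8
Financial account = -(731.8 + (-63.0)) = -668.8

-668.8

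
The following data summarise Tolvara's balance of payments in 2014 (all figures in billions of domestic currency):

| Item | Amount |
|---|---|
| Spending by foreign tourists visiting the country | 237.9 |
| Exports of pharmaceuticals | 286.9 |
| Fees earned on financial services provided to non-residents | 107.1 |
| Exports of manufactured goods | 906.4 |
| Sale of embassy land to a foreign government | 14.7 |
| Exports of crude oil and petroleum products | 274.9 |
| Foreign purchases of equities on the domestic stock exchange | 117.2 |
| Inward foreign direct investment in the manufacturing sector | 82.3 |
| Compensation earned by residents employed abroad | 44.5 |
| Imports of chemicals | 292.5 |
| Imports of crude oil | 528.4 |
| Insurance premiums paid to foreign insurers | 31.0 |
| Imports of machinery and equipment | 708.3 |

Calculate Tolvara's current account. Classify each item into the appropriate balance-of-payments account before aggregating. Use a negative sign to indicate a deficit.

Goods: -708.3 - 292.5 - 528.4 + 286.9 + 906.4 + 274.9 = -61.0
Services: -31.0 + 237.9 + 107.1 = 314.0
Primary income: 44.5
Current account = (-61.0) + 314.0 + 44.5 = 297.5
(Excluded from the current account — capital account: sale of embassy land to a foreign government 14.7; financial account: foreign purchases of equities on the domestic stock exchange 117.2, inward foreign direct investment in the manufacturing sector 82.3.)

297.5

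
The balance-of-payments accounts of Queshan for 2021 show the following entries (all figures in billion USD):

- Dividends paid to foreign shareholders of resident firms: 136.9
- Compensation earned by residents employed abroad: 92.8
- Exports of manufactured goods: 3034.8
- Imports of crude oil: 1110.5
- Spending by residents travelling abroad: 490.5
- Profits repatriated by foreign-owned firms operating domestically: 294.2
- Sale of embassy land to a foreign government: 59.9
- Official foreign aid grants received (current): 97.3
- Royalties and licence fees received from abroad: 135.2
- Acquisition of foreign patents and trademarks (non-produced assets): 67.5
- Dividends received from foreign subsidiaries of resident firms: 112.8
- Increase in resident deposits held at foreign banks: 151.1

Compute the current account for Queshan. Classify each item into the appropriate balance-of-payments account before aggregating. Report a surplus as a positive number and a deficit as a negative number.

1440.8

Goods: 3034.8 - 1110.5 = 1924.3
Services: 135.2 - 490.5 = -355.3
Primary income: 112.8 - 136.9 + 92.8 - 294.2 = -225.5
Secondary income: 97.3
Current account = 1924.3 + (-355.3) + (-225.5) + 97.3 = 1440.8
(Excluded from the current account — capital account: sale of embassy land to a foreign government 59.9, acquisition of foreign patents and trademarks (non-produced assets) 67.5; financial account: increase in resident deposits held at foreign banks 151.1.)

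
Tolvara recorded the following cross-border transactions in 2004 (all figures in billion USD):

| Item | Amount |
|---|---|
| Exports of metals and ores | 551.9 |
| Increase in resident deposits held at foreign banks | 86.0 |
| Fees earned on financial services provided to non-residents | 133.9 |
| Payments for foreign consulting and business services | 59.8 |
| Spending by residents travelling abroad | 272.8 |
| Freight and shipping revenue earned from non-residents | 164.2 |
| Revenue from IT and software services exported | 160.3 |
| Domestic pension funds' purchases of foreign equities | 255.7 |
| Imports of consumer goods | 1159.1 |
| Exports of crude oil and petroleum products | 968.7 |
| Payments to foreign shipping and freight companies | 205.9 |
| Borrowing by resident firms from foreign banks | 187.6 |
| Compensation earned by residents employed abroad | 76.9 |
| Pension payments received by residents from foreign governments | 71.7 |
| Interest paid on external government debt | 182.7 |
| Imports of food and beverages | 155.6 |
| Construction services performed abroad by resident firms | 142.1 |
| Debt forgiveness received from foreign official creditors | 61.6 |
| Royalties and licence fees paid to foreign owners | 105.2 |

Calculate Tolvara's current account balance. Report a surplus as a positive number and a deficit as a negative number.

128.6

Goods: 968.7 - 1159.1 + 551.9 - 155.6 = 205.9
Services: 160.3 - 59.8 - 105.2 + 142.1 + 133.9 + 164.2 - 205.9 - 272.8 = -43.2
Primary income: -182.7 + 76.9 = -105.8
Secondary income: 71.7
Current account = 205.9 + (-43.2) + (-105.8) + 71.7 = 128.6
(Excluded from the current account — financial account: increase in resident deposits held at foreign banks 86.0, domestic pension funds' purchases of foreign equities 255.7, borrowing by resident firms from foreign banks 187.6; capital account: debt forgiveness received from foreign official creditors 61.6.)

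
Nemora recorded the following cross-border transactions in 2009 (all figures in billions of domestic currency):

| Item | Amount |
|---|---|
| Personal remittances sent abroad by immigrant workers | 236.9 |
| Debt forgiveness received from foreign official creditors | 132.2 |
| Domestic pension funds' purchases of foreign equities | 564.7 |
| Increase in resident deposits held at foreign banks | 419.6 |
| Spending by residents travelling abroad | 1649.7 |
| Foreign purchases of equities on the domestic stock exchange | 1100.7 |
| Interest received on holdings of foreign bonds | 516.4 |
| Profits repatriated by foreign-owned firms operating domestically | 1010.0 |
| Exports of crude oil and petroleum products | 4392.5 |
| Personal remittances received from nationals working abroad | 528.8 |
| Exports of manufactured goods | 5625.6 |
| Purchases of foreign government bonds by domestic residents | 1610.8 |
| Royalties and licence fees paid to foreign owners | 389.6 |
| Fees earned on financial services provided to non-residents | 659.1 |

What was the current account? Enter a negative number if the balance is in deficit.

Goods: 5625.6 + 4392.5 = 10018.1
Services: 659.1 - 1649.7 - 389.6 = -1380.2
Primary income: 516.4 - 1010.0 = -493.6
Secondary income: -236.9 + 528.8 = 291.9
Current account = 10018.1 + (-1380.2) + (-493.6) + 291.9 = 8436.2
(Excluded from the current account — capital account: debt forgiveness received from foreign official creditors 132.2; financial account: domestic pension funds' purchases of foreign equities 564.7, increase in resident deposits held at foreign banks 419.6, foreign purchases of equities on the domestic stock exchange 1100.7, purchases of foreign government bonds by domestic residents 1610.8.)

8436.2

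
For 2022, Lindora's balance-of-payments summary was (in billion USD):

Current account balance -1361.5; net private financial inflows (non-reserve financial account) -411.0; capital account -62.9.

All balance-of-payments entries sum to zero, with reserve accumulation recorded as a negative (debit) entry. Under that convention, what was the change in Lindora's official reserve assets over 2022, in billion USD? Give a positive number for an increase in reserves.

Official reserve transactions balance = -((-1361.5) + (-62.9) + (-411.0)) = 1835.4
An accumulation of reserves is recorded as a debit (negative entry), so the change in the stock of reserves is the negative of that balance.
Change in official reserves = -(1835.4) = -1835.4

-1835.4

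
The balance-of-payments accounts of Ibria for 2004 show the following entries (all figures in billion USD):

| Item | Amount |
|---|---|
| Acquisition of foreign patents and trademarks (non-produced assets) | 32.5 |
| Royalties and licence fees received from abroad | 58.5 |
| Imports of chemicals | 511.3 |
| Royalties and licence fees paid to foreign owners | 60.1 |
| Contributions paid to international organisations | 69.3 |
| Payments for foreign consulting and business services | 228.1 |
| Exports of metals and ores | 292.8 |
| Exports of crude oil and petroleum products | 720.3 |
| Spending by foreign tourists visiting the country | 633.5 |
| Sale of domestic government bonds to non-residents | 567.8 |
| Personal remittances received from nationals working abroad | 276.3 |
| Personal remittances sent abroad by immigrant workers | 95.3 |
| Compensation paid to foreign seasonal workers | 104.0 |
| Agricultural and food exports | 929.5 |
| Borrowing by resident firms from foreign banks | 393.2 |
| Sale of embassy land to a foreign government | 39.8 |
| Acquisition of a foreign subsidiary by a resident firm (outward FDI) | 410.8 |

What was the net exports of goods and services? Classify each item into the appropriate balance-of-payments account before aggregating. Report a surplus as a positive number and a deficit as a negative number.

1835.1

Goods: 929.5 + 720.3 + 292.8 - 511.3 = 1431.3
Services: 58.5 + 633.5 - 60.1 - 228.1 = 403.8
Trade balance = 1431.3 + 403.8 = 1835.1
(Excluded from the trade balance — capital account: acquisition of foreign patents and trademarks (non-produced assets) 32.5, sale of embassy land to a foreign government 39.8; secondary income: contributions paid to international organisations 69.3, personal remittances received from nationals working abroad 276.3, personal remittances sent abroad by immigrant workers 95.3; financial account: sale of domestic government bonds to non-residents 567.8, borrowing by resident firms from foreign banks 393.2, acquisition of a foreign subsidiary by a resident firm (outward FDI) 410.8; primary income: compensation paid to foreign seasonal workers 104.0.)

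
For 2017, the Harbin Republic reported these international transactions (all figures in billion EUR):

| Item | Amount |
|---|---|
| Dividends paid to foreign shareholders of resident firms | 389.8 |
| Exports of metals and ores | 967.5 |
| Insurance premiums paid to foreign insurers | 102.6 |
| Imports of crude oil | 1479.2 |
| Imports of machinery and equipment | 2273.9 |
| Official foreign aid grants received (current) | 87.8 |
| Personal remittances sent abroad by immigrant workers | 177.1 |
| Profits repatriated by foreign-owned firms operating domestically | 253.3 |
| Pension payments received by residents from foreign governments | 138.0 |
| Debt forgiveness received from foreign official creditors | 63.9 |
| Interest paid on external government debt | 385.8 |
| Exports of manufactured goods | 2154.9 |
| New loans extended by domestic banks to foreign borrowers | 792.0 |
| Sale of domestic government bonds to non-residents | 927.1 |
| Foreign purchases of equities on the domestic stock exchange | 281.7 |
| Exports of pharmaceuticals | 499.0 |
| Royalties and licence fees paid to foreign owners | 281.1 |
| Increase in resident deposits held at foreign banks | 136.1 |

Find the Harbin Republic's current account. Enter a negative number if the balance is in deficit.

Goods: -2273.9 - 1479.2 + 2154.9 + 967.5 + 499.0 = -131.7
Services: -102.6 - 281.1 = -383.7
Primary income: -253.3 - 385.8 - 389.8 = -1028.9
Secondary income: -177.1 + 87.8 + 138.0 = 48.7
Current account = (-131.7) + (-383.7) + (-1028.9) + 48.7 = -1495.6
(Excluded from the current account — capital account: debt forgiveness received from foreign official creditors 63.9; financial account: new loans extended by domestic banks to foreign borrowers 792.0, sale of domestic government bonds to non-residents 927.1, foreign purchases of equities on the domestic stock exchange 281.7, increase in resident deposits held at foreign banks 136.1.)

-1495.6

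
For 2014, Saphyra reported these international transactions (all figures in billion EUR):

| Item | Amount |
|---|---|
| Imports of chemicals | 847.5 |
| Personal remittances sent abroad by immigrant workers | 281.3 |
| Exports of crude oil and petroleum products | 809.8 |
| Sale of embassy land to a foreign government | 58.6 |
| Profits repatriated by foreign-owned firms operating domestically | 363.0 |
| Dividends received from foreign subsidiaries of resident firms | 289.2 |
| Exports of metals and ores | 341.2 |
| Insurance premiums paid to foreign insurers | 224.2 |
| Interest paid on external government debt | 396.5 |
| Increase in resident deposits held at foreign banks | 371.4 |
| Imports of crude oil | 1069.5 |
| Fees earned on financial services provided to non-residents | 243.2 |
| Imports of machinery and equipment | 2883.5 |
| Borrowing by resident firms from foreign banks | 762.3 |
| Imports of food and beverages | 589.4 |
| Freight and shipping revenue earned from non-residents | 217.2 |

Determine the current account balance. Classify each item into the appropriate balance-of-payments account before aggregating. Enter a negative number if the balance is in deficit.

Goods: -2883.5 - 589.4 + 809.8 - 1069.5 + 341.2 - 847.5 = -4238.9
Services: -224.2 + 217.2 + 243.2 = 236.2
Primary income: -396.5 - 363.0 + 289.2 = -470.3
Secondary income: -281.3
Current account = (-4238.9) + 236.2 + (-470.3) + (-281.3) = -4754.3
(Excluded from the current account — capital account: sale of embassy land to a foreign government 58.6; financial account: increase in resident deposits held at foreign banks 371.4, borrowing by resident firms from foreign banks 762.3.)

-4754.3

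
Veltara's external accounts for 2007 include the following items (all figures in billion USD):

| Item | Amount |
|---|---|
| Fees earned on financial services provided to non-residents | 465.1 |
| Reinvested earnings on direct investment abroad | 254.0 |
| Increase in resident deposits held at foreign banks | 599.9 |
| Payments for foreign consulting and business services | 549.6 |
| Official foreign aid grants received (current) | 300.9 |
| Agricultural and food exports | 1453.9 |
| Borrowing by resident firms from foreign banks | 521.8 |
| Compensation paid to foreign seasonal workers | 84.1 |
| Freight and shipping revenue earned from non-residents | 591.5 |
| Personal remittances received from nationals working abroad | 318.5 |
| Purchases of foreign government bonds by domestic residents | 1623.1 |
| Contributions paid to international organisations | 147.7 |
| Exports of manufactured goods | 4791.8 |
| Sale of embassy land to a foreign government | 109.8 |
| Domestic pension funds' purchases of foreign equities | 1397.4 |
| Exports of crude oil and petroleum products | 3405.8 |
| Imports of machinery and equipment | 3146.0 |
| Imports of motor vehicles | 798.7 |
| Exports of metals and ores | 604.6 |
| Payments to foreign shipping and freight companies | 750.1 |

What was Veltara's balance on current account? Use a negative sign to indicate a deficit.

6709.9

Goods: -798.7 - 3146.0 + 3405.8 + 604.6 + 1453.9 + 4791.8 = 6311.4
Services: -750.1 - 549.6 + 591.5 + 465.1 = -243.1
Primary income: -84.1 + 254.0 = 169.9
Secondary income: 318.5 + 300.9 - 147.7 = 471.7
Current account = 6311.4 + (-243.1) + 169.9 + 471.7 = 6709.9
(Excluded from the current account — financial account: increase in resident deposits held at foreign banks 599.9, borrowing by resident firms from foreign banks 521.8, purchases of foreign government bonds by domestic residents 1623.1, domestic pension funds' purchases of foreign equities 1397.4; capital account: sale of embassy land to a foreign government 109.8.)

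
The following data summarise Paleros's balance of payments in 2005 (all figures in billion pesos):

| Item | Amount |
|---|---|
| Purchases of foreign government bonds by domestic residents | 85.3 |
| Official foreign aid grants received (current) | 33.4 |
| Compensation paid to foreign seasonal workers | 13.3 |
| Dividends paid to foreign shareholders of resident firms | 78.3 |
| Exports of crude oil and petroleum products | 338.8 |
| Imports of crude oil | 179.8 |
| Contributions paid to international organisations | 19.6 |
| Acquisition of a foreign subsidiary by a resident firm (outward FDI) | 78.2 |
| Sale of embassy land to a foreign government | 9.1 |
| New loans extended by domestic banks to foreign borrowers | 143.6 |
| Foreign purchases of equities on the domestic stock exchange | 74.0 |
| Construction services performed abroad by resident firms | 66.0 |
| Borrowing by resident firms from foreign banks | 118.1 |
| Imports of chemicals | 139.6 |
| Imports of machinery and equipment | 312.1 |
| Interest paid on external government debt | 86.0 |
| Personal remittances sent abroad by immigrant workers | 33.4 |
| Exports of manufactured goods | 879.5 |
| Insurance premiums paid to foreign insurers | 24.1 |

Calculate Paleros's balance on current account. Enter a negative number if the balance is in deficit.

Goods: -139.6 - 179.8 - 312.1 + 338.8 + 879.5 = 586.8
Services: -24.1 + 66.0 = 41.9
Primary income: -13.3 - 86.0 - 78.3 = -177.6
Secondary income: 33.4 - 33.4 - 19.6 = -19.6
Current account = 586.8 + 41.9 + (-177.6) + (-19.6) = 431.5
(Excluded from the current account — financial account: purchases of foreign government bonds by domestic residents 85.3, acquisition of a foreign subsidiary by a resident firm (outward FDI) 78.2, new loans extended by domestic banks to foreign borrowers 143.6, foreign purchases of equities on the domestic stock exchange 74.0, borrowing by resident firms from foreign banks 118.1; capital account: sale of embassy land to a foreign government 9.1.)

431.5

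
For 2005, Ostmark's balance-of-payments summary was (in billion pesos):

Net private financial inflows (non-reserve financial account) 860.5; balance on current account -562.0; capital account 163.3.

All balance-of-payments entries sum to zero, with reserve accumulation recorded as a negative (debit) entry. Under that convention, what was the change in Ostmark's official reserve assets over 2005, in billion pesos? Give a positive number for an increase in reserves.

461.8

Official reserve transactions balance = -((-562.0) + 163.3 + 860.5) = -461.8
An accumulation of reserves is recorded as a debit (negative entry), so the change in the stock of reserves is the negative of that balance.
Change in official reserves = -(-461.8) = 461.8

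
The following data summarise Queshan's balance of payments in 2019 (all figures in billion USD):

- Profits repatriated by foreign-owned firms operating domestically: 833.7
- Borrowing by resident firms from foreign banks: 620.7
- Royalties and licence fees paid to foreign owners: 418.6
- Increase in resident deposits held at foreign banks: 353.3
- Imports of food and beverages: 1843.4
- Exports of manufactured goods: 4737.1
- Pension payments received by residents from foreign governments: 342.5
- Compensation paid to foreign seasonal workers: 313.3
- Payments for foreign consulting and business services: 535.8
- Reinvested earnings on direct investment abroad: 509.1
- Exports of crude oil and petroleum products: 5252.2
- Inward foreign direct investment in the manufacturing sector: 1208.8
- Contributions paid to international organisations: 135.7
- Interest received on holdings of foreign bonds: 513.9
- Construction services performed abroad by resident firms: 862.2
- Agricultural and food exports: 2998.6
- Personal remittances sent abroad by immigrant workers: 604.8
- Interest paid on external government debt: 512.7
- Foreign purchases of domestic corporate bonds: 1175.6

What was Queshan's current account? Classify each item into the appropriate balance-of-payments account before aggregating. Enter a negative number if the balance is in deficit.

10017.6

Goods: 2998.6 + 5252.2 + 4737.1 - 1843.4 = 11144.5
Services: 862.2 - 535.8 - 418.6 = -92.2
Primary income: -512.7 + 513.9 + 509.1 - 313.3 - 833.7 = -636.7
Secondary income: -604.8 - 135.7 + 342.5 = -398.0
Current account = 11144.5 + (-92.2) + (-636.7) + (-398.0) = 10017.6
(Excluded from the current account — financial account: borrowing by resident firms from foreign banks 620.7, increase in resident deposits held at foreign banks 353.3, inward foreign direct investment in the manufacturing sector 1208.8, foreign purchases of domestic corporate bonds 1175.6.)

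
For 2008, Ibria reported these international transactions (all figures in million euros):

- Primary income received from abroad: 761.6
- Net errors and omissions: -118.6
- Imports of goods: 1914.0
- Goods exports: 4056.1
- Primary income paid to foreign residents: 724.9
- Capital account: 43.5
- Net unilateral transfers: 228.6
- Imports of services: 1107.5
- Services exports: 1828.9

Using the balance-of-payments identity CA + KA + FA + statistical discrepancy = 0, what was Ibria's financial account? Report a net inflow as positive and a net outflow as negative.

-3053.7

Goods balance = 4056.1 - 1914.0 = 2142.1
Services balance = 1828.9 - 1107.5 = 721.4
Trade balance (goods + services) = 2142.1 + 721.4 = 2863.5
Net primary income = 761.6 - 724.9 = 36.7
Net secondary income = 228.6
Current account = 2863.5 + 36.7 + 228.6 = 3128.8
Financial account = -(3128.8 + 43.5 + (-118.6)) = -3053.7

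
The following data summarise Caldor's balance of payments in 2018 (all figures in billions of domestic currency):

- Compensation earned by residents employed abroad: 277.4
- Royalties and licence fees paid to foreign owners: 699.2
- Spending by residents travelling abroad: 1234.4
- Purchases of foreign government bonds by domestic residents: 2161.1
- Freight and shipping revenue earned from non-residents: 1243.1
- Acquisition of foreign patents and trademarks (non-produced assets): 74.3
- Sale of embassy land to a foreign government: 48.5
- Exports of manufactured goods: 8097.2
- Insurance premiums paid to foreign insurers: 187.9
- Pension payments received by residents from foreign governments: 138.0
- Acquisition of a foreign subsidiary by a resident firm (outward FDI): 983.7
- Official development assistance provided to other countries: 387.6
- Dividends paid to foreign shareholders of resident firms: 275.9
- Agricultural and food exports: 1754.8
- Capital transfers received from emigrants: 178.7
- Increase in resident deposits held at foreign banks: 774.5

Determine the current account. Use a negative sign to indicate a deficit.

Goods: 1754.8 + 8097.2 = 9852.0
Services: -699.2 - 187.9 - 1234.4 + 1243.1 = -878.4
Primary income: 277.4 - 275.9 = 1.5
Secondary income: 138.0 - 387.6 = -249.6
Current account = 9852.0 + (-878.4) + 1.5 + (-249.6) = 8725.5
(Excluded from the current account — financial account: purchases of foreign government bonds by domestic residents 2161.1, acquisition of a foreign subsidiary by a resident firm (outward FDI) 983.7, increase in resident deposits held at foreign banks 774.5; capital account: acquisition of foreign patents and trademarks (non-produced assets) 74.3, sale of embassy land to a foreign government 48.5, capital transfers received from emigrants 178.7.)

8725.5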